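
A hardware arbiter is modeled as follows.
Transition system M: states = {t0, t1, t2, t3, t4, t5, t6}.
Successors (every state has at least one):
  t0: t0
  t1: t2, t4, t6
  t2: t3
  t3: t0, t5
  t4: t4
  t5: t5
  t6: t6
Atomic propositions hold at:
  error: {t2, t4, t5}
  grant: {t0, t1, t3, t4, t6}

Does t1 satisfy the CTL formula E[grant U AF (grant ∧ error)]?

Sat(grant ∧ error) = {t4}
AF (grant ∧ error): least fixpoint, start Z0 = {t4}, add states with every successor in Z. Already a fixed point.
Sat(AF (grant ∧ error)) = {t4}
E[grant U AF (grant ∧ error)]: least fixpoint, start Z0 = Sat(AF (grant ∧ error)) = {t4}, add states in Sat(grant) with some successor in Z. Z1 = {t1, t4}; fixed.
Sat(E[grant U AF (grant ∧ error)]) = {t1, t4}
t1 ∈ Sat(E[grant U AF (grant ∧ error)]) = {t1, t4}, so the formula holds at t1.

Yes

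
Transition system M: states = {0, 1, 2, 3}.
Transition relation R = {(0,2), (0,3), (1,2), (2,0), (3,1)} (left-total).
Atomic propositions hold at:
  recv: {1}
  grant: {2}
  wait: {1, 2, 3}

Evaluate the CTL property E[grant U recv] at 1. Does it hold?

Yes

E[grant U recv]: least fixpoint, start Z0 = Sat(recv) = {1}, add states in Sat(grant) with some successor in Z. Already a fixed point.
Sat(E[grant U recv]) = {1}
1 ∈ Sat(E[grant U recv]) = {1}, so the formula holds at 1.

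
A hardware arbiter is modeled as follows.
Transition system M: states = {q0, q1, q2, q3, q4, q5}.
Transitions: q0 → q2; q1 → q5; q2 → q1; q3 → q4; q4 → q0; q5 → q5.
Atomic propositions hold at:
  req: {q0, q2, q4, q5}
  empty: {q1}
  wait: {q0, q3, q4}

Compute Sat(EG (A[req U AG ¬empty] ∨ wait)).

Sat(¬empty) = {q0, q2, q3, q4, q5}
AG ¬empty: greatest fixpoint, start Z0 = {q0, q2, q3, q4, q5}, keep only states in Sat with every successor in Z. Z1 = {q0, q3, q4, q5}; Z2 = {q3, q4, q5}; Z3 = {q3, q5}; Z4 = {q5}; fixed.
Sat(AG ¬empty) = {q5}
A[req U AG ¬empty]: least fixpoint, start Z0 = Sat(AG ¬empty) = {q5}, add states in Sat(req) with every successor in Z. Already a fixed point.
Sat(A[req U AG ¬empty]) = {q5}
Sat(A[req U AG ¬empty] ∨ wait) = {q0, q3, q4, q5}
EG (A[req U AG ¬empty] ∨ wait): greatest fixpoint, start Z0 = {q0, q3, q4, q5}, keep only states in Sat with some successor in Z. Z1 = {q3, q4, q5}; Z2 = {q3, q5}; Z3 = {q5}; fixed.
Sat(EG (A[req U AG ¬empty] ∨ wait)) = {q5}

{q5}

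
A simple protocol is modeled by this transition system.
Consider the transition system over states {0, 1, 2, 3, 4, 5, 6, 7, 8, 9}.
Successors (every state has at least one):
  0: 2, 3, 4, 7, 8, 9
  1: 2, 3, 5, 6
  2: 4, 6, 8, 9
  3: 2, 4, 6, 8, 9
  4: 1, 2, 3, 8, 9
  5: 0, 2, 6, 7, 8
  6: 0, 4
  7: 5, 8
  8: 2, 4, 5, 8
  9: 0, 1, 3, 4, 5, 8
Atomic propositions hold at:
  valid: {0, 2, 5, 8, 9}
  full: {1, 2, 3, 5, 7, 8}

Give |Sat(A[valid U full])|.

6

A[valid U full]: least fixpoint, start Z0 = Sat(full) = {1, 2, 3, 5, 7, 8}, add states in Sat(valid) with every successor in Z. Already a fixed point.
Sat(A[valid U full]) = {1, 2, 3, 5, 7, 8}
|Sat(A[valid U full])| = |{1, 2, 3, 5, 7, 8}| = 6.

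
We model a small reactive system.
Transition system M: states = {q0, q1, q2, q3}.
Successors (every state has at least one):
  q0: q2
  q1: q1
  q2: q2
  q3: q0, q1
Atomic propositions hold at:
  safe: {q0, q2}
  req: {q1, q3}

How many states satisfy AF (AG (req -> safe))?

2

Sat(req -> safe) = {q0, q2}
AG (req -> safe): greatest fixpoint, start Z0 = {q0, q2}, keep only states in Sat with every successor in Z. Already a fixed point.
Sat(AG (req -> safe)) = {q0, q2}
AF (AG (req -> safe)): least fixpoint, start Z0 = {q0, q2}, add states with every successor in Z. Already a fixed point.
Sat(AF (AG (req -> safe))) = {q0, q2}
|Sat(AF (AG (req -> safe)))| = |{q0, q2}| = 2.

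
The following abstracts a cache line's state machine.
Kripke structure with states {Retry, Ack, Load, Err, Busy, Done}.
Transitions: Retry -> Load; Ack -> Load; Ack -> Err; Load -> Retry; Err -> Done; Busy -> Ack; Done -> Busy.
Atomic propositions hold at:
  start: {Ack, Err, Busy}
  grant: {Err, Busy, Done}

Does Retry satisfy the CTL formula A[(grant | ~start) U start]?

No

Sat(~start) = {Retry, Load, Done}
Sat(grant | ~start) = {Retry, Load, Err, Busy, Done}
A[(grant | ~start) U start]: least fixpoint, start Z0 = Sat(start) = {Ack, Err, Busy}, add states in Sat(grant | ~start) with every successor in Z. Z1 = {Ack, Err, Busy, Done}; fixed.
Sat(A[(grant | ~start) U start]) = {Ack, Err, Busy, Done}
Retry ∉ Sat(A[(grant | ~start) U start]) = {Ack, Err, Busy, Done}, so the formula does not hold at Retry.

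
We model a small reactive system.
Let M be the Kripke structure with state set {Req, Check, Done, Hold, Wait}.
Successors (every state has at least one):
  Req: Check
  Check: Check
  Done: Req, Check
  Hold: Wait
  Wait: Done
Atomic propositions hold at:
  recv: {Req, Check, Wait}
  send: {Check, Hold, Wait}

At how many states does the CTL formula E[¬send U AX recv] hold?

4

Sat(¬send) = {Req, Done}
Sat(AX recv) = {s : every successor in {Req, Check, Wait}} = {Req, Check, Done, Hold}
E[¬send U AX recv]: least fixpoint, start Z0 = Sat(AX recv) = {Req, Check, Done, Hold}, add states in Sat(¬send) with some successor in Z. Already a fixed point.
Sat(E[¬send U AX recv]) = {Req, Check, Done, Hold}
|Sat(E[¬send U AX recv])| = |{Req, Check, Done, Hold}| = 4.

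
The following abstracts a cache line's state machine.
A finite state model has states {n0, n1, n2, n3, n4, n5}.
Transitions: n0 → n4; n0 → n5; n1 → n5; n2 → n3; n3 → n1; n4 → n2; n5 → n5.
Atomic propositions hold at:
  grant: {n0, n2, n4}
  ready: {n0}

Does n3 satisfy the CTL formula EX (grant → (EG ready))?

Yes

EG ready: greatest fixpoint, start Z0 = {n0}, keep only states in Sat with some successor in Z. Z1 = ∅; fixed.
Sat(EG ready) = ∅
Sat(grant → (EG ready)) = {n1, n3, n5}
Sat(EX (grant → (EG ready))) = {s : some successor in {n1, n3, n5}} = {n0, n1, n2, n3, n5}
n3 ∈ Sat(EX (grant → (EG ready))) = {n0, n1, n2, n3, n5}, so the formula holds at n3.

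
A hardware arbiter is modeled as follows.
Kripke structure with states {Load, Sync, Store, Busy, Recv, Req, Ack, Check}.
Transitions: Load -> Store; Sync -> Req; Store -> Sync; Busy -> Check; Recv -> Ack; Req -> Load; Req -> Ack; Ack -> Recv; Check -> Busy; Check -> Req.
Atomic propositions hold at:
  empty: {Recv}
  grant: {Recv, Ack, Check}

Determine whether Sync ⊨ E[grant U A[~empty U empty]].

Sat(~empty) = {Load, Sync, Store, Busy, Req, Ack, Check}
A[~empty U empty]: least fixpoint, start Z0 = Sat(empty) = {Recv}, add states in Sat(~empty) with every successor in Z. Z1 = {Recv, Ack}; fixed.
Sat(A[~empty U empty]) = {Recv, Ack}
E[grant U A[~empty U empty]]: least fixpoint, start Z0 = Sat(A[~empty U empty]) = {Recv, Ack}, add states in Sat(grant) with some successor in Z. Already a fixed point.
Sat(E[grant U A[~empty U empty]]) = {Recv, Ack}
Sync ∉ Sat(E[grant U A[~empty U empty]]) = {Recv, Ack}, so the formula does not hold at Sync.

No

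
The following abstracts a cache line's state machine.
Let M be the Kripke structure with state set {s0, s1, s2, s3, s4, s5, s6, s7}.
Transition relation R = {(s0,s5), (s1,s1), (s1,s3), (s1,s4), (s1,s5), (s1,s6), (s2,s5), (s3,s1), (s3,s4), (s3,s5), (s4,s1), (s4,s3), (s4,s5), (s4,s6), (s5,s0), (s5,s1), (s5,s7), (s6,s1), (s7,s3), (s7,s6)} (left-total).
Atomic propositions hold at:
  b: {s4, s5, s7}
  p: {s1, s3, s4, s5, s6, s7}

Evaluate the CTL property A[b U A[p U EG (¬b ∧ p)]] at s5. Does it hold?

Sat(¬b) = {s0, s1, s2, s3, s6}
Sat(¬b ∧ p) = {s1, s3, s6}
EG (¬b ∧ p): greatest fixpoint, start Z0 = {s1, s3, s6}, keep only states in Sat with some successor in Z. Already a fixed point.
Sat(EG (¬b ∧ p)) = {s1, s3, s6}
A[p U EG (¬b ∧ p)]: least fixpoint, start Z0 = Sat(EG (¬b ∧ p)) = {s1, s3, s6}, add states in Sat(p) with every successor in Z. Z1 = {s1, s3, s6, s7}; fixed.
Sat(A[p U EG (¬b ∧ p)]) = {s1, s3, s6, s7}
A[b U A[p U EG (¬b ∧ p)]]: least fixpoint, start Z0 = Sat(A[p U EG (¬b ∧ p)]) = {s1, s3, s6, s7}, add states in Sat(b) with every successor in Z. Already a fixed point.
Sat(A[b U A[p U EG (¬b ∧ p)]]) = {s1, s3, s6, s7}
s5 ∉ Sat(A[b U A[p U EG (¬b ∧ p)]]) = {s1, s3, s6, s7}, so the formula does not hold at s5.

No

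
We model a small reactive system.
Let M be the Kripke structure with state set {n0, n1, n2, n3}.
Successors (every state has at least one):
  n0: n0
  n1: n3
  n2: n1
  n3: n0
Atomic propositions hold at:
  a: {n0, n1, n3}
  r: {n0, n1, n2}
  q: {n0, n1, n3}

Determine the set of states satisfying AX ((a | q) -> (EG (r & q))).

Sat(a | q) = {n0, n1, n3}
Sat(r & q) = {n0, n1}
EG (r & q): greatest fixpoint, start Z0 = {n0, n1}, keep only states in Sat with some successor in Z. Z1 = {n0}; fixed.
Sat(EG (r & q)) = {n0}
Sat((a | q) -> (EG (r & q))) = {n0, n2}
Sat(AX ((a | q) -> (EG (r & q)))) = {s : every successor in {n0, n2}} = {n0, n3}

{n0, n3}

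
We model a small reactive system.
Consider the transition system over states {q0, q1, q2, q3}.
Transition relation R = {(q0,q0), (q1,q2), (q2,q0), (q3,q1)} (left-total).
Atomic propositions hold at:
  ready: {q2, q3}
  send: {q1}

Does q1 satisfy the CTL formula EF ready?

EF ready: least fixpoint, start Z0 = {q2, q3}, add states with some successor in Z. Z1 = {q1, q2, q3}; fixed.
Sat(EF ready) = {q1, q2, q3}
q1 ∈ Sat(EF ready) = {q1, q2, q3}, so the formula holds at q1.

Yes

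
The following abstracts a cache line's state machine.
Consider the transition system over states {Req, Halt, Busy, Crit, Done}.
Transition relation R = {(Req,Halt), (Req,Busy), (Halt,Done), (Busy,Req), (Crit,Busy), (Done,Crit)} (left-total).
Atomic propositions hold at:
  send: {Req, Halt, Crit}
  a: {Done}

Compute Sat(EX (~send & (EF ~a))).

{Req, Halt, Crit}

Sat(~send) = {Busy, Done}
Sat(~a) = {Req, Halt, Busy, Crit}
EF ~a: least fixpoint, start Z0 = {Req, Halt, Busy, Crit}, add states with some successor in Z. Z1 = {Req, Halt, Busy, Crit, Done}; fixed.
Sat(EF ~a) = {Req, Halt, Busy, Crit, Done}
Sat(~send & (EF ~a)) = {Busy, Done}
Sat(EX (~send & (EF ~a))) = {s : some successor in {Busy, Done}} = {Req, Halt, Crit}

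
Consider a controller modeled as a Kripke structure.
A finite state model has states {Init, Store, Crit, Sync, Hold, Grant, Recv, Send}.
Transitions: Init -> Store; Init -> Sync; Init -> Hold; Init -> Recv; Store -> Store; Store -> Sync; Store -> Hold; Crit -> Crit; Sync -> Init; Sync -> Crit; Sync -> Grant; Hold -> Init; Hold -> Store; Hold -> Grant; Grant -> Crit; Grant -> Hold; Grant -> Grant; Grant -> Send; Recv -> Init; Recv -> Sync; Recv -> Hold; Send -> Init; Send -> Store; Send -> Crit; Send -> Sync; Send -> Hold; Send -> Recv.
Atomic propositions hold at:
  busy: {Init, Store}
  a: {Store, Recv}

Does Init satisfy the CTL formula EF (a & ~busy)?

Sat(~busy) = {Crit, Sync, Hold, Grant, Recv, Send}
Sat(a & ~busy) = {Recv}
EF (a & ~busy): least fixpoint, start Z0 = {Recv}, add states with some successor in Z. Z1 = {Init, Recv, Send}; Z2 = {Init, Sync, Hold, Grant, Recv, Send}; Z3 = {Init, Store, Sync, Hold, Grant, Recv, Send}; fixed.
Sat(EF (a & ~busy)) = {Init, Store, Sync, Hold, Grant, Recv, Send}
Init ∈ Sat(EF (a & ~busy)) = {Init, Store, Sync, Hold, Grant, Recv, Send}, so the formula holds at Init.

Yes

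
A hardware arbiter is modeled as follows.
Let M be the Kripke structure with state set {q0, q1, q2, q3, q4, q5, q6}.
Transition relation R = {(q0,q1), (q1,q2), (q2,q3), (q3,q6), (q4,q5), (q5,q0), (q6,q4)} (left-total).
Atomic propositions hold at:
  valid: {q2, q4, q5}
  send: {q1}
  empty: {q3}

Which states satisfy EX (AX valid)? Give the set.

Sat(AX valid) = {s : every successor in {q2, q4, q5}} = {q1, q4, q6}
Sat(EX (AX valid)) = {s : some successor in {q1, q4, q6}} = {q0, q3, q6}

{q0, q3, q6}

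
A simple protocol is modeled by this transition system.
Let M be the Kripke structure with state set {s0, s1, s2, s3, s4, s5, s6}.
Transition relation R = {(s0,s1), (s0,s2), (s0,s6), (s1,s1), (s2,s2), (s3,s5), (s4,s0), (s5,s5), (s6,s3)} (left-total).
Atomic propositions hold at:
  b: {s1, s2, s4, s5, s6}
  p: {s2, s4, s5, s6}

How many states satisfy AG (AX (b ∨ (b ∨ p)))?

Sat(b ∨ p) = {s1, s2, s4, s5, s6}
Sat(b ∨ (b ∨ p)) = {s1, s2, s4, s5, s6}
Sat(AX (b ∨ (b ∨ p))) = {s : every successor in {s1, s2, s4, s5, s6}} = {s0, s1, s2, s3, s5}
AG (AX (b ∨ (b ∨ p))): greatest fixpoint, start Z0 = {s0, s1, s2, s3, s5}, keep only states in Sat with every successor in Z. Z1 = {s1, s2, s3, s5}; fixed.
Sat(AG (AX (b ∨ (b ∨ p)))) = {s1, s2, s3, s5}
|Sat(AG (AX (b ∨ (b ∨ p))))| = |{s1, s2, s3, s5}| = 4.

4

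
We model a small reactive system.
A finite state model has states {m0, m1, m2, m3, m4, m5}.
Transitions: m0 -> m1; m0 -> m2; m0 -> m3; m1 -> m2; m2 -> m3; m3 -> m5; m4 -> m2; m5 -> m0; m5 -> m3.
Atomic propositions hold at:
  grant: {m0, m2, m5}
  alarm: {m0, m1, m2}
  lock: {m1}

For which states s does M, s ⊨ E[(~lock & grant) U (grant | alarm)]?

Sat(~lock) = {m0, m2, m3, m4, m5}
Sat(~lock & grant) = {m0, m2, m5}
Sat(grant | alarm) = {m0, m1, m2, m5}
E[(~lock & grant) U (grant | alarm)]: least fixpoint, start Z0 = Sat((grant | alarm)) = {m0, m1, m2, m5}, add states in Sat(~lock & grant) with some successor in Z. Already a fixed point.
Sat(E[(~lock & grant) U (grant | alarm)]) = {m0, m1, m2, m5}

{m0, m1, m2, m5}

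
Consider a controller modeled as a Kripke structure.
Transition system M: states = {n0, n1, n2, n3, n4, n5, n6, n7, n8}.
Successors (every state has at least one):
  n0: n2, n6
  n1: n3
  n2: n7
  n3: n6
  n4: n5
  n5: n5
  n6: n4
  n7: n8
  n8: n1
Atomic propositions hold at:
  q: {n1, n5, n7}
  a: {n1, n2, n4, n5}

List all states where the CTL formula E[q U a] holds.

E[q U a]: least fixpoint, start Z0 = Sat(a) = {n1, n2, n4, n5}, add states in Sat(q) with some successor in Z. Already a fixed point.
Sat(E[q U a]) = {n1, n2, n4, n5}

{n1, n2, n4, n5}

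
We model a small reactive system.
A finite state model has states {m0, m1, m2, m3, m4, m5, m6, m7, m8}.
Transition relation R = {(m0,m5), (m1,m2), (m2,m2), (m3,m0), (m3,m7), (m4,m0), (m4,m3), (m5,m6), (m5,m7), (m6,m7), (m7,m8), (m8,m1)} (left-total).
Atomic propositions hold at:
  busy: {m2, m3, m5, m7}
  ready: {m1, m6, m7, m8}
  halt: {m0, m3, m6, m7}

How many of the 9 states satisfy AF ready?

8

AF ready: least fixpoint, start Z0 = {m1, m6, m7, m8}, add states with every successor in Z. Z1 = {m1, m5, m6, m7, m8}; Z2 = {m0, m1, m5, m6, m7, m8}; Z3 = {m0, m1, m3, m5, m6, m7, m8}; Z4 = {m0, m1, m3, m4, m5, m6, m7, m8}; fixed.
Sat(AF ready) = {m0, m1, m3, m4, m5, m6, m7, m8}
|Sat(AF ready)| = |{m0, m1, m3, m4, m5, m6, m7, m8}| = 8.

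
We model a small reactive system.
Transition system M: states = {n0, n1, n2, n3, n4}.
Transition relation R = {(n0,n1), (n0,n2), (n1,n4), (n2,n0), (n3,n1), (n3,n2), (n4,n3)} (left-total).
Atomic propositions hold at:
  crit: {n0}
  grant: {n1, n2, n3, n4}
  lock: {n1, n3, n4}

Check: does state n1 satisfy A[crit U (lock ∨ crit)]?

Yes

Sat(lock ∨ crit) = {n0, n1, n3, n4}
A[crit U (lock ∨ crit)]: least fixpoint, start Z0 = Sat((lock ∨ crit)) = {n0, n1, n3, n4}, add states in Sat(crit) with every successor in Z. Already a fixed point.
Sat(A[crit U (lock ∨ crit)]) = {n0, n1, n3, n4}
n1 ∈ Sat(A[crit U (lock ∨ crit)]) = {n0, n1, n3, n4}, so the formula holds at n1.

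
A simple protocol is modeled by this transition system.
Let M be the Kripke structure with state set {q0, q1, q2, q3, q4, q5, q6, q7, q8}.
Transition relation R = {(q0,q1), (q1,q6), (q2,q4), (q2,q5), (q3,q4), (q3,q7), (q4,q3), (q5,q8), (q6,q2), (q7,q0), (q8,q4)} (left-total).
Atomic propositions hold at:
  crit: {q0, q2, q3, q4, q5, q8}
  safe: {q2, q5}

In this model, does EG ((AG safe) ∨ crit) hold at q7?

No

AG safe: greatest fixpoint, start Z0 = {q2, q5}, keep only states in Sat with every successor in Z. Z1 = ∅; fixed.
Sat(AG safe) = ∅
Sat((AG safe) ∨ crit) = {q0, q2, q3, q4, q5, q8}
EG ((AG safe) ∨ crit): greatest fixpoint, start Z0 = {q0, q2, q3, q4, q5, q8}, keep only states in Sat with some successor in Z. Z1 = {q2, q3, q4, q5, q8}; fixed.
Sat(EG ((AG safe) ∨ crit)) = {q2, q3, q4, q5, q8}
q7 ∉ Sat(EG ((AG safe) ∨ crit)) = {q2, q3, q4, q5, q8}, so the formula does not hold at q7.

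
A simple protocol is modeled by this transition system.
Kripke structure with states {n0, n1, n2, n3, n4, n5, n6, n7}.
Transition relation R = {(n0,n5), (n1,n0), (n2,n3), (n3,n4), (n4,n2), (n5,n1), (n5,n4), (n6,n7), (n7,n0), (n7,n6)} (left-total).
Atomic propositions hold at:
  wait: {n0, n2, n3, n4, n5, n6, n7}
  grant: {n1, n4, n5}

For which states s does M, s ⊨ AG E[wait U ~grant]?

Sat(~grant) = {n0, n2, n3, n6, n7}
E[wait U ~grant]: least fixpoint, start Z0 = Sat(~grant) = {n0, n2, n3, n6, n7}, add states in Sat(wait) with some successor in Z. Z1 = {n0, n2, n3, n4, n6, n7}; Z2 = {n0, n2, n3, n4, n5, n6, n7}; fixed.
Sat(E[wait U ~grant]) = {n0, n2, n3, n4, n5, n6, n7}
AG E[wait U ~grant]: greatest fixpoint, start Z0 = {n0, n2, n3, n4, n5, n6, n7}, keep only states in Sat with every successor in Z. Z1 = {n0, n2, n3, n4, n6, n7}; Z2 = {n2, n3, n4, n6, n7}; Z3 = {n2, n3, n4, n6}; Z4 = {n2, n3, n4}; fixed.
Sat(AG E[wait U ~grant]) = {n2, n3, n4}

{n2, n3, n4}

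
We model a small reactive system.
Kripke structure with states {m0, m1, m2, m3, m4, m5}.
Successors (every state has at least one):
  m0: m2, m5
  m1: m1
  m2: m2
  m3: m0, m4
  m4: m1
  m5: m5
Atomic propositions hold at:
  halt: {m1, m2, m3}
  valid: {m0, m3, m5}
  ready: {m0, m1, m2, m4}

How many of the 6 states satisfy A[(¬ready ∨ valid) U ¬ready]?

2

Sat(¬ready) = {m3, m5}
Sat(¬ready ∨ valid) = {m0, m3, m5}
A[(¬ready ∨ valid) U ¬ready]: least fixpoint, start Z0 = Sat(¬ready) = {m3, m5}, add states in Sat(¬ready ∨ valid) with every successor in Z. Already a fixed point.
Sat(A[(¬ready ∨ valid) U ¬ready]) = {m3, m5}
|Sat(A[(¬ready ∨ valid) U ¬ready])| = |{m3, m5}| = 2.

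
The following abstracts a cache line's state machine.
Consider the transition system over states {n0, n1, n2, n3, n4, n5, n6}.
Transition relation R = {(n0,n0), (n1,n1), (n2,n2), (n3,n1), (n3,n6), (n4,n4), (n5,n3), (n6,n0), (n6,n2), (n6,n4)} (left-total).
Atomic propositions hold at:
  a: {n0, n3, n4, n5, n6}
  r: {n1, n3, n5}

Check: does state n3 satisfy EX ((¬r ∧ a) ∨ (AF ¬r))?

Yes

Sat(¬r) = {n0, n2, n4, n6}
Sat(¬r ∧ a) = {n0, n4, n6}
AF ¬r: least fixpoint, start Z0 = {n0, n2, n4, n6}, add states with every successor in Z. Already a fixed point.
Sat(AF ¬r) = {n0, n2, n4, n6}
Sat((¬r ∧ a) ∨ (AF ¬r)) = {n0, n2, n4, n6}
Sat(EX ((¬r ∧ a) ∨ (AF ¬r))) = {s : some successor in {n0, n2, n4, n6}} = {n0, n2, n3, n4, n6}
n3 ∈ Sat(EX ((¬r ∧ a) ∨ (AF ¬r))) = {n0, n2, n3, n4, n6}, so the formula holds at n3.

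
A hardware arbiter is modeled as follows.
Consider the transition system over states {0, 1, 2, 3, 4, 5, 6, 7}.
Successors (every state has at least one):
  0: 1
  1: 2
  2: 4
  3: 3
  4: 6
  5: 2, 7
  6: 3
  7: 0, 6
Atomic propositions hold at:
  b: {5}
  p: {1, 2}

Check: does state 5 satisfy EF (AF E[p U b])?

Yes

E[p U b]: least fixpoint, start Z0 = Sat(b) = {5}, add states in Sat(p) with some successor in Z. Already a fixed point.
Sat(E[p U b]) = {5}
AF E[p U b]: least fixpoint, start Z0 = {5}, add states with every successor in Z. Already a fixed point.
Sat(AF E[p U b]) = {5}
EF (AF E[p U b]): least fixpoint, start Z0 = {5}, add states with some successor in Z. Already a fixed point.
Sat(EF (AF E[p U b])) = {5}
5 ∈ Sat(EF (AF E[p U b])) = {5}, so the formula holds at 5.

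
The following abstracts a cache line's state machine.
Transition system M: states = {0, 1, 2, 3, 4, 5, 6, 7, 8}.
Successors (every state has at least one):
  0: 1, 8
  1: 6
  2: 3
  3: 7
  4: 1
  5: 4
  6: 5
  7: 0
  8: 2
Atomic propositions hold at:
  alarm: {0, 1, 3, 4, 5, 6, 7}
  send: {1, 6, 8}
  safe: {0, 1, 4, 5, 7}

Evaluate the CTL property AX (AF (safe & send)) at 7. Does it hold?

Sat(safe & send) = {1}
AF (safe & send): least fixpoint, start Z0 = {1}, add states with every successor in Z. Z1 = {1, 4}; Z2 = {1, 4, 5}; Z3 = {1, 4, 5, 6}; fixed.
Sat(AF (safe & send)) = {1, 4, 5, 6}
Sat(AX (AF (safe & send))) = {s : every successor in {1, 4, 5, 6}} = {1, 4, 5, 6}
7 ∉ Sat(AX (AF (safe & send))) = {1, 4, 5, 6}, so the formula does not hold at 7.

No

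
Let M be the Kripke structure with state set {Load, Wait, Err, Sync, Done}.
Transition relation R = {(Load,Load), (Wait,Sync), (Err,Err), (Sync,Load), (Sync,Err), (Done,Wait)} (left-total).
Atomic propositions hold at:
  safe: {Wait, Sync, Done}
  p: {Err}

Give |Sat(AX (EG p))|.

1

EG p: greatest fixpoint, start Z0 = {Err}, keep only states in Sat with some successor in Z. Already a fixed point.
Sat(EG p) = {Err}
Sat(AX (EG p)) = {s : every successor in {Err}} = {Err}
|Sat(AX (EG p))| = |{Err}| = 1.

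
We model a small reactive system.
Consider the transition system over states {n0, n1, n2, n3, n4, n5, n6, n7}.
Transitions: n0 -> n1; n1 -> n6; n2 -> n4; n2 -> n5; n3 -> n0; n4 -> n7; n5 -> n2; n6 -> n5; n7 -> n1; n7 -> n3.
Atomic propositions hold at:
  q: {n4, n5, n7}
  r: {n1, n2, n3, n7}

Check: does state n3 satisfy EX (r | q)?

Sat(r | q) = {n1, n2, n3, n4, n5, n7}
Sat(EX (r | q)) = {s : some successor in {n1, n2, n3, n4, n5, n7}} = {n0, n2, n4, n5, n6, n7}
n3 ∉ Sat(EX (r | q)) = {n0, n2, n4, n5, n6, n7}, so the formula does not hold at n3.

No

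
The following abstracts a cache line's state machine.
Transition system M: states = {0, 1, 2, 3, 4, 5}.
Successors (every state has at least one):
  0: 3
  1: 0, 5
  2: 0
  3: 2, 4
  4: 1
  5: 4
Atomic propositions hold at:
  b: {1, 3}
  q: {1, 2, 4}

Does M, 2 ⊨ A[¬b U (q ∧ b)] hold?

No

Sat(¬b) = {0, 2, 4, 5}
Sat(q ∧ b) = {1}
A[¬b U (q ∧ b)]: least fixpoint, start Z0 = Sat((q ∧ b)) = {1}, add states in Sat(¬b) with every successor in Z. Z1 = {1, 4}; Z2 = {1, 4, 5}; fixed.
Sat(A[¬b U (q ∧ b)]) = {1, 4, 5}
2 ∉ Sat(A[¬b U (q ∧ b)]) = {1, 4, 5}, so the formula does not hold at 2.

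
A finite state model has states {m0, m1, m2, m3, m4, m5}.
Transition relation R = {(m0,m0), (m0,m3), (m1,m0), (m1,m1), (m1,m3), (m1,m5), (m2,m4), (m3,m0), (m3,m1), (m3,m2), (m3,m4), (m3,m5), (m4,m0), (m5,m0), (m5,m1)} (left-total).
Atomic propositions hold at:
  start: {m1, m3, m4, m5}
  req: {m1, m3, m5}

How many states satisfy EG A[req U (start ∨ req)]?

Sat(start ∨ req) = {m1, m3, m4, m5}
A[req U (start ∨ req)]: least fixpoint, start Z0 = Sat((start ∨ req)) = {m1, m3, m4, m5}, add states in Sat(req) with every successor in Z. Already a fixed point.
Sat(A[req U (start ∨ req)]) = {m1, m3, m4, m5}
EG A[req U (start ∨ req)]: greatest fixpoint, start Z0 = {m1, m3, m4, m5}, keep only states in Sat with some successor in Z. Z1 = {m1, m3, m5}; fixed.
Sat(EG A[req U (start ∨ req)]) = {m1, m3, m5}
|Sat(EG A[req U (start ∨ req)])| = |{m1, m3, m5}| = 3.

3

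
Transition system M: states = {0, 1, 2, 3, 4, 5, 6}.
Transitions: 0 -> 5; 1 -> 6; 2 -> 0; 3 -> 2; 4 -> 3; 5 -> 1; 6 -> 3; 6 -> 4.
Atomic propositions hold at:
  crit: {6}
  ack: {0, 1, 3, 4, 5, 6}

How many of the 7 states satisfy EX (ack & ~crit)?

5

Sat(~crit) = {0, 1, 2, 3, 4, 5}
Sat(ack & ~crit) = {0, 1, 3, 4, 5}
Sat(EX (ack & ~crit)) = {s : some successor in {0, 1, 3, 4, 5}} = {0, 2, 4, 5, 6}
|Sat(EX (ack & ~crit))| = |{0, 2, 4, 5, 6}| = 5.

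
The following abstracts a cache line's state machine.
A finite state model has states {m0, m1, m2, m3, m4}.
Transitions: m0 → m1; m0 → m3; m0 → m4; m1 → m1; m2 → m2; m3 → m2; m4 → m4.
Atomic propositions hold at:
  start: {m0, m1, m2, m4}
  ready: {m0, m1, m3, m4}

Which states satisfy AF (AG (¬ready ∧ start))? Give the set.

Sat(¬ready) = {m2}
Sat(¬ready ∧ start) = {m2}
AG (¬ready ∧ start): greatest fixpoint, start Z0 = {m2}, keep only states in Sat with every successor in Z. Already a fixed point.
Sat(AG (¬ready ∧ start)) = {m2}
AF (AG (¬ready ∧ start)): least fixpoint, start Z0 = {m2}, add states with every successor in Z. Z1 = {m2, m3}; fixed.
Sat(AF (AG (¬ready ∧ start))) = {m2, m3}

{m2, m3}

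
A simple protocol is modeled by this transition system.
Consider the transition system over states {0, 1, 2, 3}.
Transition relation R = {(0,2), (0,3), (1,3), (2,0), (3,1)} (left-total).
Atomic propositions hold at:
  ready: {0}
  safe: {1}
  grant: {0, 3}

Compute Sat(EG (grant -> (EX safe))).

{1, 3}

Sat(EX safe) = {s : some successor in {1}} = {3}
Sat(grant -> (EX safe)) = {1, 2, 3}
EG (grant -> (EX safe)): greatest fixpoint, start Z0 = {1, 2, 3}, keep only states in Sat with some successor in Z. Z1 = {1, 3}; fixed.
Sat(EG (grant -> (EX safe))) = {1, 3}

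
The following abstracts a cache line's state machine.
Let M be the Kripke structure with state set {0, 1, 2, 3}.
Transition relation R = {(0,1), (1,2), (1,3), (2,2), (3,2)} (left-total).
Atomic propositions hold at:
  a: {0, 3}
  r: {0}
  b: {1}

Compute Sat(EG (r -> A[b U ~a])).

{1, 2, 3}

Sat(~a) = {1, 2}
A[b U ~a]: least fixpoint, start Z0 = Sat(~a) = {1, 2}, add states in Sat(b) with every successor in Z. Already a fixed point.
Sat(A[b U ~a]) = {1, 2}
Sat(r -> A[b U ~a]) = {1, 2, 3}
EG (r -> A[b U ~a]): greatest fixpoint, start Z0 = {1, 2, 3}, keep only states in Sat with some successor in Z. Already a fixed point.
Sat(EG (r -> A[b U ~a])) = {1, 2, 3}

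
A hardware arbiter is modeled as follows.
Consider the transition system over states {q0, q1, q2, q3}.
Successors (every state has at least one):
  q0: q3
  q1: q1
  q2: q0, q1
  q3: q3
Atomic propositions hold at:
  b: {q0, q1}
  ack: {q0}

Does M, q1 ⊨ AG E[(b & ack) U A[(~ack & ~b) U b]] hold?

Yes

Sat(b & ack) = {q0}
Sat(~ack) = {q1, q2, q3}
Sat(~b) = {q2, q3}
Sat(~ack & ~b) = {q2, q3}
A[(~ack & ~b) U b]: least fixpoint, start Z0 = Sat(b) = {q0, q1}, add states in Sat(~ack & ~b) with every successor in Z. Z1 = {q0, q1, q2}; fixed.
Sat(A[(~ack & ~b) U b]) = {q0, q1, q2}
E[(b & ack) U A[(~ack & ~b) U b]]: least fixpoint, start Z0 = Sat(A[(~ack & ~b) U b]) = {q0, q1, q2}, add states in Sat(b & ack) with some successor in Z. Already a fixed point.
Sat(E[(b & ack) U A[(~ack & ~b) U b]]) = {q0, q1, q2}
AG E[(b & ack) U A[(~ack & ~b) U b]]: greatest fixpoint, start Z0 = {q0, q1, q2}, keep only states in Sat with every successor in Z. Z1 = {q1, q2}; Z2 = {q1}; fixed.
Sat(AG E[(b & ack) U A[(~ack & ~b) U b]]) = {q1}
q1 ∈ Sat(AG E[(b & ack) U A[(~ack & ~b) U b]]) = {q1}, so the formula holds at q1.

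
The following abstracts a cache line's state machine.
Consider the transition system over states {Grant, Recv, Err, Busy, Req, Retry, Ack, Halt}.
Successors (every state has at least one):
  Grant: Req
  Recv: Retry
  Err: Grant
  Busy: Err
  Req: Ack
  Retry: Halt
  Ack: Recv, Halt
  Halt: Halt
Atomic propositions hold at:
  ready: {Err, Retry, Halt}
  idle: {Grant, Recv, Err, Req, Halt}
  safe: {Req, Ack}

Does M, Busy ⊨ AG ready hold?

No

AG ready: greatest fixpoint, start Z0 = {Err, Retry, Halt}, keep only states in Sat with every successor in Z. Z1 = {Retry, Halt}; fixed.
Sat(AG ready) = {Retry, Halt}
Busy ∉ Sat(AG ready) = {Retry, Halt}, so the formula does not hold at Busy.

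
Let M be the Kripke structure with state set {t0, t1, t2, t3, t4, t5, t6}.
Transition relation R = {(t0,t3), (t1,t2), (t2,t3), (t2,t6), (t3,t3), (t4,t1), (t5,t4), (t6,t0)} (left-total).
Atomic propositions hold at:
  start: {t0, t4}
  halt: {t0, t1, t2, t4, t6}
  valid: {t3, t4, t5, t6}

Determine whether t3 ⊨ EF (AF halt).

No

AF halt: least fixpoint, start Z0 = {t0, t1, t2, t4, t6}, add states with every successor in Z. Z1 = {t0, t1, t2, t4, t5, t6}; fixed.
Sat(AF halt) = {t0, t1, t2, t4, t5, t6}
EF (AF halt): least fixpoint, start Z0 = {t0, t1, t2, t4, t5, t6}, add states with some successor in Z. Already a fixed point.
Sat(EF (AF halt)) = {t0, t1, t2, t4, t5, t6}
t3 ∉ Sat(EF (AF halt)) = {t0, t1, t2, t4, t5, t6}, so the formula does not hold at t3.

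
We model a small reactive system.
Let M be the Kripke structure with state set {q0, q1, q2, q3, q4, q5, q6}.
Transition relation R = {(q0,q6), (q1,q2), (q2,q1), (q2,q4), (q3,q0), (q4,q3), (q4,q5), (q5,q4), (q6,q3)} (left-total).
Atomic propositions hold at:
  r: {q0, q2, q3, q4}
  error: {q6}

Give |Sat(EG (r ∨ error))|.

5

Sat(r ∨ error) = {q0, q2, q3, q4, q6}
EG (r ∨ error): greatest fixpoint, start Z0 = {q0, q2, q3, q4, q6}, keep only states in Sat with some successor in Z. Already a fixed point.
Sat(EG (r ∨ error)) = {q0, q2, q3, q4, q6}
|Sat(EG (r ∨ error))| = |{q0, q2, q3, q4, q6}| = 5.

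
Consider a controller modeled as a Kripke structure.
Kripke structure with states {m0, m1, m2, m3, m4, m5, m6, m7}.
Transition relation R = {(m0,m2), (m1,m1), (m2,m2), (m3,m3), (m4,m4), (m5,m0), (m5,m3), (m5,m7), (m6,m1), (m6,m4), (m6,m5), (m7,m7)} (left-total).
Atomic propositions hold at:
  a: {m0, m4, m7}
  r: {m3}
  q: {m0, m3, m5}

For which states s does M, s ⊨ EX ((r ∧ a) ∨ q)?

{m3, m5, m6}

Sat(r ∧ a) = ∅
Sat((r ∧ a) ∨ q) = {m0, m3, m5}
Sat(EX ((r ∧ a) ∨ q)) = {s : some successor in {m0, m3, m5}} = {m3, m5, m6}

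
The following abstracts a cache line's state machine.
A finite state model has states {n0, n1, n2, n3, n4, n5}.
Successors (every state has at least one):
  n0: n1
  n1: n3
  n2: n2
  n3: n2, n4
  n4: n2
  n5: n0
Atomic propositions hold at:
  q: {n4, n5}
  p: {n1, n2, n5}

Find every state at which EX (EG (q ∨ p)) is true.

{n2, n3, n4}

Sat(q ∨ p) = {n1, n2, n4, n5}
EG (q ∨ p): greatest fixpoint, start Z0 = {n1, n2, n4, n5}, keep only states in Sat with some successor in Z. Z1 = {n2, n4}; fixed.
Sat(EG (q ∨ p)) = {n2, n4}
Sat(EX (EG (q ∨ p))) = {s : some successor in {n2, n4}} = {n2, n3, n4}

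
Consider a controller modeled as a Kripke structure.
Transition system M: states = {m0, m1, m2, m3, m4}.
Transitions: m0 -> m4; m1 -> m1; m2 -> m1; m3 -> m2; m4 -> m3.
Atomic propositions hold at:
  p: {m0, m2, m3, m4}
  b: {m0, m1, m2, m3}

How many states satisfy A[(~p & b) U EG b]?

3

Sat(~p) = {m1}
Sat(~p & b) = {m1}
EG b: greatest fixpoint, start Z0 = {m0, m1, m2, m3}, keep only states in Sat with some successor in Z. Z1 = {m1, m2, m3}; fixed.
Sat(EG b) = {m1, m2, m3}
A[(~p & b) U EG b]: least fixpoint, start Z0 = Sat(EG b) = {m1, m2, m3}, add states in Sat(~p & b) with every successor in Z. Already a fixed point.
Sat(A[(~p & b) U EG b]) = {m1, m2, m3}
|Sat(A[(~p & b) U EG b])| = |{m1, m2, m3}| = 3.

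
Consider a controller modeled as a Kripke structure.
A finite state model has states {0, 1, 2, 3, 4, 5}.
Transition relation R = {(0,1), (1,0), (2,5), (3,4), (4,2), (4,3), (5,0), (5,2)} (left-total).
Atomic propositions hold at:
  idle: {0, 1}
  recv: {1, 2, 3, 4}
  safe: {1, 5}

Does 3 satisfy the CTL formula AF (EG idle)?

No

EG idle: greatest fixpoint, start Z0 = {0, 1}, keep only states in Sat with some successor in Z. Already a fixed point.
Sat(EG idle) = {0, 1}
AF (EG idle): least fixpoint, start Z0 = {0, 1}, add states with every successor in Z. Already a fixed point.
Sat(AF (EG idle)) = {0, 1}
3 ∉ Sat(AF (EG idle)) = {0, 1}, so the formula does not hold at 3.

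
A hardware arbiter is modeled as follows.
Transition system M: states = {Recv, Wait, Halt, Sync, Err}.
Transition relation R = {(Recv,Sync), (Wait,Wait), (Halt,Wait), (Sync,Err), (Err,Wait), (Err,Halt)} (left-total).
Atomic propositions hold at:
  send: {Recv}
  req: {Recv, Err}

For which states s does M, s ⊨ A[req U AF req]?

AF req: least fixpoint, start Z0 = {Recv, Err}, add states with every successor in Z. Z1 = {Recv, Sync, Err}; fixed.
Sat(AF req) = {Recv, Sync, Err}
A[req U AF req]: least fixpoint, start Z0 = Sat(AF req) = {Recv, Sync, Err}, add states in Sat(req) with every successor in Z. Already a fixed point.
Sat(A[req U AF req]) = {Recv, Sync, Err}

{Recv, Sync, Err}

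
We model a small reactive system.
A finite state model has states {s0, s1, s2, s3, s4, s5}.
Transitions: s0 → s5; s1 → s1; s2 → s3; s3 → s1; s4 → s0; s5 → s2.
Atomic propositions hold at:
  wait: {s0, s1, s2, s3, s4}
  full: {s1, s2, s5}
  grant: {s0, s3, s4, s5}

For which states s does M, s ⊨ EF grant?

EF grant: least fixpoint, start Z0 = {s0, s3, s4, s5}, add states with some successor in Z. Z1 = {s0, s2, s3, s4, s5}; fixed.
Sat(EF grant) = {s0, s2, s3, s4, s5}

{s0, s2, s3, s4, s5}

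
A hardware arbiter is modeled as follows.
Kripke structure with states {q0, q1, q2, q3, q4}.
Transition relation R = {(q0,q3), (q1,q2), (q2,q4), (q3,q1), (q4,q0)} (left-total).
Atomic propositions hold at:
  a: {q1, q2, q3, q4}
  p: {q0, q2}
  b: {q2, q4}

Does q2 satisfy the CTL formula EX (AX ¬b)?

Yes

Sat(¬b) = {q0, q1, q3}
Sat(AX ¬b) = {s : every successor in {q0, q1, q3}} = {q0, q3, q4}
Sat(EX (AX ¬b)) = {s : some successor in {q0, q3, q4}} = {q0, q2, q4}
q2 ∈ Sat(EX (AX ¬b)) = {q0, q2, q4}, so the formula holds at q2.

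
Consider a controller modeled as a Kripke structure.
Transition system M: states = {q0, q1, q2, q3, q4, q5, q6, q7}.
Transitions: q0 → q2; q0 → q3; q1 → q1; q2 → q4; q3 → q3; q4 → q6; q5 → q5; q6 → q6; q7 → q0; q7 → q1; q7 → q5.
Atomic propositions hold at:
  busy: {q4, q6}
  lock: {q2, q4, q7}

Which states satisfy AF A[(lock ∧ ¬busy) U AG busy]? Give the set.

{q2, q4, q6}

Sat(¬busy) = {q0, q1, q2, q3, q5, q7}
Sat(lock ∧ ¬busy) = {q2, q7}
AG busy: greatest fixpoint, start Z0 = {q4, q6}, keep only states in Sat with every successor in Z. Already a fixed point.
Sat(AG busy) = {q4, q6}
A[(lock ∧ ¬busy) U AG busy]: least fixpoint, start Z0 = Sat(AG busy) = {q4, q6}, add states in Sat(lock ∧ ¬busy) with every successor in Z. Z1 = {q2, q4, q6}; fixed.
Sat(A[(lock ∧ ¬busy) U AG busy]) = {q2, q4, q6}
AF A[(lock ∧ ¬busy) U AG busy]: least fixpoint, start Z0 = {q2, q4, q6}, add states with every successor in Z. Already a fixed point.
Sat(AF A[(lock ∧ ¬busy) U AG busy]) = {q2, q4, q6}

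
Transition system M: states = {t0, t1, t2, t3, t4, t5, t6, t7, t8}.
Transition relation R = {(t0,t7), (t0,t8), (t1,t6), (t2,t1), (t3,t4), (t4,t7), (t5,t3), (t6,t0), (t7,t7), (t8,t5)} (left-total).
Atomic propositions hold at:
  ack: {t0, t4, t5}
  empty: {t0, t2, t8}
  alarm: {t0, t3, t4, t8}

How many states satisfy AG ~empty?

Sat(~empty) = {t1, t3, t4, t5, t6, t7}
AG ~empty: greatest fixpoint, start Z0 = {t1, t3, t4, t5, t6, t7}, keep only states in Sat with every successor in Z. Z1 = {t1, t3, t4, t5, t7}; Z2 = {t3, t4, t5, t7}; fixed.
Sat(AG ~empty) = {t3, t4, t5, t7}
|Sat(AG ~empty)| = |{t3, t4, t5, t7}| = 4.

4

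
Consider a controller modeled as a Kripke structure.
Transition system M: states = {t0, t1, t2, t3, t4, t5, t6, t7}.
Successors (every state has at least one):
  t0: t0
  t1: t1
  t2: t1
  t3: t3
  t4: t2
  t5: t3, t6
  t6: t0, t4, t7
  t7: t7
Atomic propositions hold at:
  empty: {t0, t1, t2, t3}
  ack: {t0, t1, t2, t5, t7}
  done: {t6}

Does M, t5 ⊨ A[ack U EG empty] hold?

EG empty: greatest fixpoint, start Z0 = {t0, t1, t2, t3}, keep only states in Sat with some successor in Z. Already a fixed point.
Sat(EG empty) = {t0, t1, t2, t3}
A[ack U EG empty]: least fixpoint, start Z0 = Sat(EG empty) = {t0, t1, t2, t3}, add states in Sat(ack) with every successor in Z. Already a fixed point.
Sat(A[ack U EG empty]) = {t0, t1, t2, t3}
t5 ∉ Sat(A[ack U EG empty]) = {t0, t1, t2, t3}, so the formula does not hold at t5.

No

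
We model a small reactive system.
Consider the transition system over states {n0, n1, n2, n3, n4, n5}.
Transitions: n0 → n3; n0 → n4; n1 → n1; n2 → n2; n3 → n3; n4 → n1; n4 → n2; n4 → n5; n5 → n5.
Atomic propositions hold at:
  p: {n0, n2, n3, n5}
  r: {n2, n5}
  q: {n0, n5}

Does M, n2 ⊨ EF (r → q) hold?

Sat(r → q) = {n0, n1, n3, n4, n5}
EF (r → q): least fixpoint, start Z0 = {n0, n1, n3, n4, n5}, add states with some successor in Z. Already a fixed point.
Sat(EF (r → q)) = {n0, n1, n3, n4, n5}
n2 ∉ Sat(EF (r → q)) = {n0, n1, n3, n4, n5}, so the formula does not hold at n2.

No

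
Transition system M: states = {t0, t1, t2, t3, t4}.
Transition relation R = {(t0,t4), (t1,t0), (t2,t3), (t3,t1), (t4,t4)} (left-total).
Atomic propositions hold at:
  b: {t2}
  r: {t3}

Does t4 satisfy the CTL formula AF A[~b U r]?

Sat(~b) = {t0, t1, t3, t4}
A[~b U r]: least fixpoint, start Z0 = Sat(r) = {t3}, add states in Sat(~b) with every successor in Z. Already a fixed point.
Sat(A[~b U r]) = {t3}
AF A[~b U r]: least fixpoint, start Z0 = {t3}, add states with every successor in Z. Z1 = {t2, t3}; fixed.
Sat(AF A[~b U r]) = {t2, t3}
t4 ∉ Sat(AF A[~b U r]) = {t2, t3}, so the formula does not hold at t4.

No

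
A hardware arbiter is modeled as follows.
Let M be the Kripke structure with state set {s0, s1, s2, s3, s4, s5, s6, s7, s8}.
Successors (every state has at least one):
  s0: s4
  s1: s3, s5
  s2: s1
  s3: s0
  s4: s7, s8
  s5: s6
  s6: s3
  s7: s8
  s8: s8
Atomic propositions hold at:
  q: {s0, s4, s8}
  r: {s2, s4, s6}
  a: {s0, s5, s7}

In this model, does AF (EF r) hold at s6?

Yes

EF r: least fixpoint, start Z0 = {s2, s4, s6}, add states with some successor in Z. Z1 = {s0, s2, s4, s5, s6}; Z2 = {s0, s1, s2, s3, s4, s5, s6}; fixed.
Sat(EF r) = {s0, s1, s2, s3, s4, s5, s6}
AF (EF r): least fixpoint, start Z0 = {s0, s1, s2, s3, s4, s5, s6}, add states with every successor in Z. Already a fixed point.
Sat(AF (EF r)) = {s0, s1, s2, s3, s4, s5, s6}
s6 ∈ Sat(AF (EF r)) = {s0, s1, s2, s3, s4, s5, s6}, so the formula holds at s6.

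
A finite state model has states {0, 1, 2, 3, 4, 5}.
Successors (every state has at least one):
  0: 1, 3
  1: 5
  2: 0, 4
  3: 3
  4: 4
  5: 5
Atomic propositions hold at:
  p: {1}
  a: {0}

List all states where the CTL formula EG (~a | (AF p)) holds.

Sat(~a) = {1, 2, 3, 4, 5}
AF p: least fixpoint, start Z0 = {1}, add states with every successor in Z. Already a fixed point.
Sat(AF p) = {1}
Sat(~a | (AF p)) = {1, 2, 3, 4, 5}
EG (~a | (AF p)): greatest fixpoint, start Z0 = {1, 2, 3, 4, 5}, keep only states in Sat with some successor in Z. Already a fixed point.
Sat(EG (~a | (AF p))) = {1, 2, 3, 4, 5}

{1, 2, 3, 4, 5}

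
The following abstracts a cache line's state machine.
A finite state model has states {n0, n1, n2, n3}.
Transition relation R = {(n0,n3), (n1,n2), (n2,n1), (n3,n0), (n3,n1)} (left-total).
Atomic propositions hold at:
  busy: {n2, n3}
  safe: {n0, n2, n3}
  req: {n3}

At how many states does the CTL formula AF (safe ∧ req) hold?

Sat(safe ∧ req) = {n3}
AF (safe ∧ req): least fixpoint, start Z0 = {n3}, add states with every successor in Z. Z1 = {n0, n3}; fixed.
Sat(AF (safe ∧ req)) = {n0, n3}
|Sat(AF (safe ∧ req))| = |{n0, n3}| = 2.

2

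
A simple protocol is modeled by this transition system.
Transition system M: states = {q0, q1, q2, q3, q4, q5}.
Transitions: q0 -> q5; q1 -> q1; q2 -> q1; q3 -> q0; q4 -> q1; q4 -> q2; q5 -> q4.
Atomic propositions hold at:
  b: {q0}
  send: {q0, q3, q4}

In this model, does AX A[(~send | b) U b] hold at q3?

Sat(~send) = {q1, q2, q5}
Sat(~send | b) = {q0, q1, q2, q5}
A[(~send | b) U b]: least fixpoint, start Z0 = Sat(b) = {q0}, add states in Sat(~send | b) with every successor in Z. Already a fixed point.
Sat(A[(~send | b) U b]) = {q0}
Sat(AX A[(~send | b) U b]) = {s : every successor in {q0}} = {q3}
q3 ∈ Sat(AX A[(~send | b) U b]) = {q3}, so the formula holds at q3.

Yes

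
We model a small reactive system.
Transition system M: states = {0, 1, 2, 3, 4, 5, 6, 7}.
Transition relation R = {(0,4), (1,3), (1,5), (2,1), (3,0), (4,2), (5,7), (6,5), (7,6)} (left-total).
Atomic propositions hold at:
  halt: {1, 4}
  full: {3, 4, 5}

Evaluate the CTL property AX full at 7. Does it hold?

Sat(AX full) = {s : every successor in {3, 4, 5}} = {0, 1, 6}
7 ∉ Sat(AX full) = {0, 1, 6}, so the formula does not hold at 7.

No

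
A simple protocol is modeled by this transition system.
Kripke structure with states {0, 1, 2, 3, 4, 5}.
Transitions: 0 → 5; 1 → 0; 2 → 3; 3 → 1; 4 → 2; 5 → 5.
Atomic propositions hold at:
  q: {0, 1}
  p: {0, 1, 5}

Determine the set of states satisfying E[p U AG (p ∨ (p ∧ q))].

{0, 1, 5}

Sat(p ∧ q) = {0, 1}
Sat(p ∨ (p ∧ q)) = {0, 1, 5}
AG (p ∨ (p ∧ q)): greatest fixpoint, start Z0 = {0, 1, 5}, keep only states in Sat with every successor in Z. Already a fixed point.
Sat(AG (p ∨ (p ∧ q))) = {0, 1, 5}
E[p U AG (p ∨ (p ∧ q))]: least fixpoint, start Z0 = Sat(AG (p ∨ (p ∧ q))) = {0, 1, 5}, add states in Sat(p) with some successor in Z. Already a fixed point.
Sat(E[p U AG (p ∨ (p ∧ q))]) = {0, 1, 5}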